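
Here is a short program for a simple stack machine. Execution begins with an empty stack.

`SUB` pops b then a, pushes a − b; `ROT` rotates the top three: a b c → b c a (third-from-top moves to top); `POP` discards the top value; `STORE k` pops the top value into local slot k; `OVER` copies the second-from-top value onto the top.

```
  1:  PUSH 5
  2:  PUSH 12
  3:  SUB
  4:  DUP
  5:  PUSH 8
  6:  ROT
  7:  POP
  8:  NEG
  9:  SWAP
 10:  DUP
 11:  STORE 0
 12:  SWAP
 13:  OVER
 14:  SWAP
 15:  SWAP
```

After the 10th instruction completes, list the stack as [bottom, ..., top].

[-8, -7, -7]

PUSH 5  : 5
PUSH 12 : 5 12
SUB     : -7
DUP     : -7 -7
PUSH 8  : -7 -7 8
ROT     : -7 8 -7
POP     : -7 8
NEG     : -7 -8
SWAP    : -8 -7
DUP     : -8 -7 -7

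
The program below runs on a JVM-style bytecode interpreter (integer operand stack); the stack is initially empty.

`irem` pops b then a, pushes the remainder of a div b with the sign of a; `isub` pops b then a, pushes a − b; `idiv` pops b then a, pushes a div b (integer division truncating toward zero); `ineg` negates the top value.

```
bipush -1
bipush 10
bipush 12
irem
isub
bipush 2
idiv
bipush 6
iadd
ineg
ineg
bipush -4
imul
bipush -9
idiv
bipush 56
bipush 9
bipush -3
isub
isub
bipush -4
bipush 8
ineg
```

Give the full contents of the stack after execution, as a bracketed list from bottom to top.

[0, 44, -4, -8]

bipush -1  [-1]
bipush 10  [-1, 10]
bipush 12  [-1, 10, 12]
irem       [-1, 10]
isub       [-11]
bipush 2   [-11, 2]
idiv       [-5]
bipush 6   [-5, 6]
iadd       [1]
ineg       [-1]
ineg       [1]
bipush -4  [1, -4]
imul       [-4]
bipush -9  [-4, -9]
idiv       [0]
bipush 56  [0, 56]
bipush 9   [0, 56, 9]
bipush -3  [0, 56, 9, -3]
isub       [0, 56, 12]
isub       [0, 44]
bipush -4  [0, 44, -4]
bipush 8   [0, 44, -4, 8]
ineg       [0, 44, -4, -8]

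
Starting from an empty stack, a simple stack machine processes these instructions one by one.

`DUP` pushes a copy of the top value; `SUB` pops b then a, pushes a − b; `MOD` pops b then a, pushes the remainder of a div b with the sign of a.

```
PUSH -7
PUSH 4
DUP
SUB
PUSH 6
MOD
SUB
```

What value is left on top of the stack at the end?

-7

PUSH -7 → -7
PUSH 4  → -7 4
DUP     → -7 4 4
SUB     → -7 0
PUSH 6  → -7 0 6
MOD     → -7 0
SUB     → -7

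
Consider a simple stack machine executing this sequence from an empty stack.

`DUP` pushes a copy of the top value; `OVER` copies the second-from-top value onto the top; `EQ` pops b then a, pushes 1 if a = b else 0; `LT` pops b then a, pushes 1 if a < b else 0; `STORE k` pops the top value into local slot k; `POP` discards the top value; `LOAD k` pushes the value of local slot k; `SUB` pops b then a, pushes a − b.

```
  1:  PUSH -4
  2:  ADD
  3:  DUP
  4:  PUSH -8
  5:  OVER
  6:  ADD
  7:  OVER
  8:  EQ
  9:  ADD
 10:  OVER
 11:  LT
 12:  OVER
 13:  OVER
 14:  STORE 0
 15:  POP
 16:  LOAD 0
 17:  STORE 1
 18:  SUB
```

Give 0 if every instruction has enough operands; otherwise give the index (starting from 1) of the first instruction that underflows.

2

PUSH -4 → -4
ADD  — needs 2 operands, stack has 1 → underflow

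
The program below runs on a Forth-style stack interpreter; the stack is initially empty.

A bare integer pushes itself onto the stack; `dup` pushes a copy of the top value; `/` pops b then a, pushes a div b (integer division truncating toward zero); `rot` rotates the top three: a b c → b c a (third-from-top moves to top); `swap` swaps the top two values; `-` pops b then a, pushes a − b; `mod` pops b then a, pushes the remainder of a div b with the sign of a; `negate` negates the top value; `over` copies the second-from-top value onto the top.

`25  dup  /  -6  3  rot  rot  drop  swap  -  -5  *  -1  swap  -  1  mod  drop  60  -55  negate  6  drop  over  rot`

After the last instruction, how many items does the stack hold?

3

25     : 25
dup    : 25 25
/      : 1
-6     : 1 -6
3      : 1 -6 3
rot    : -6 3 1
rot    : 3 1 -6
drop   : 3 1
swap   : 1 3
-      : -2
-5     : -2 -5
*      : 10
-1     : 10 -1
swap   : -1 10
-      : -11
1      : -11 1
mod    : 0
drop   : (empty)
60     : 60
-55    : 60 -55
negate : 60 55
6      : 60 55 6
drop   : 60 55
over   : 60 55 60
rot    : 55 60 60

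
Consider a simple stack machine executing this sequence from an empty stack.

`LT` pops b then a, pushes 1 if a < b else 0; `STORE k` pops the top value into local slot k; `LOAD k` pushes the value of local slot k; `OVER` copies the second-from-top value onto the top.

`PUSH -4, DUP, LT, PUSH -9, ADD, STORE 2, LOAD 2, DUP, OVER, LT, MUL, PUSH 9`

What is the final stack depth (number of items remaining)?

PUSH -4 -> -4
DUP     -> -4 -4
LT      -> 0
PUSH -9 -> 0 -9
ADD     -> -9
STORE 2 -> (empty)
LOAD 2  -> -9
DUP     -> -9 -9
OVER    -> -9 -9 -9
LT      -> -9 0
MUL     -> 0
PUSH 9  -> 0 9

2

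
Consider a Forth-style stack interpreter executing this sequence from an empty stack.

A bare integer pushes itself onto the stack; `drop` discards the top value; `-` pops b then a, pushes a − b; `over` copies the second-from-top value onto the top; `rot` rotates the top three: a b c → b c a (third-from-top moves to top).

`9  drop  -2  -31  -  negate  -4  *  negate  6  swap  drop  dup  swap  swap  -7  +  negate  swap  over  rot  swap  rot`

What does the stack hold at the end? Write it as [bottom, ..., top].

[1, 1, 6]

9      → [9]
drop   → []
-2     → [-2]
-31    → [-2, -31]
-      → [29]
negate → [-29]
-4     → [-29, -4]
*      → [116]
negate → [-116]
6      → [-116, 6]
swap   → [6, -116]
drop   → [6]
dup    → [6, 6]
swap   → [6, 6]
swap   → [6, 6]
-7     → [6, 6, -7]
+      → [6, -1]
negate → [6, 1]
swap   → [1, 6]
over   → [1, 6, 1]
rot    → [6, 1, 1]
swap   → [6, 1, 1]
rot    → [1, 1, 6]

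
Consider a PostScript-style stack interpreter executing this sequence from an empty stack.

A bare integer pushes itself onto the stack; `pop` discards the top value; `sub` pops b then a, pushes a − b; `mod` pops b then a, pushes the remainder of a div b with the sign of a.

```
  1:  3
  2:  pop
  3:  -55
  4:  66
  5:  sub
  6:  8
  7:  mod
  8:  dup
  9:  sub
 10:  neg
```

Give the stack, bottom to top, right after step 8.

3   → 3
pop → (empty)
-55 → -55
66  → -55 66
sub → -121
8   → -121 8
mod → -1
dup → -1 -1

[-1, -1]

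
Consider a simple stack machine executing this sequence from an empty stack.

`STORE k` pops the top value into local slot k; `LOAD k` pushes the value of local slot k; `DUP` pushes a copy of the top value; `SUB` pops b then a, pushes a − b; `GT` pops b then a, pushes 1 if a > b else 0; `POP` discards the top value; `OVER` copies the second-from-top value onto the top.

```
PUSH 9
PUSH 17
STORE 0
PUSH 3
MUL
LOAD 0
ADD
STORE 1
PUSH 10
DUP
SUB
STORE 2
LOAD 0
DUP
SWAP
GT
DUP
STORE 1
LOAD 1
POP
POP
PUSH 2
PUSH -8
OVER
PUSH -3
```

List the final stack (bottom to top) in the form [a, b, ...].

[2, -8, 2, -3]

PUSH 9  -> 9
PUSH 17 -> 9 17
STORE 0 -> 9
PUSH 3  -> 9 3
MUL     -> 27
LOAD 0  -> 27 17
ADD     -> 44
STORE 1 -> (empty)
PUSH 10 -> 10
DUP     -> 10 10
SUB     -> 0
STORE 2 -> (empty)
LOAD 0  -> 17
DUP     -> 17 17
SWAP    -> 17 17
GT      -> 0
DUP     -> 0 0
STORE 1 -> 0
LOAD 1  -> 0 0
POP     -> 0
POP     -> (empty)
PUSH 2  -> 2
PUSH -8 -> 2 -8
OVER    -> 2 -8 2
PUSH -3 -> 2 -8 2 -3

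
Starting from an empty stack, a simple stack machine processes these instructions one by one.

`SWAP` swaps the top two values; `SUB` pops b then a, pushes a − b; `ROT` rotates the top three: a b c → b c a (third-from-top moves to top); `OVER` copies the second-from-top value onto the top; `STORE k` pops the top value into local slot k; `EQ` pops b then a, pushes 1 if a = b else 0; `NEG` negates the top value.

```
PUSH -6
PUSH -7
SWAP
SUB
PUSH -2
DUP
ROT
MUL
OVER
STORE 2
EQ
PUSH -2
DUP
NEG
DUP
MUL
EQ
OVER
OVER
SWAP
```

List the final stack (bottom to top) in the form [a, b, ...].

[0, 0, 0, 0]

PUSH -6 -> [-6]
PUSH -7 -> [-6, -7]
SWAP    -> [-7, -6]
SUB     -> [-1]
PUSH -2 -> [-1, -2]
DUP     -> [-1, -2, -2]
ROT     -> [-2, -2, -1]
MUL     -> [-2, 2]
OVER    -> [-2, 2, -2]
STORE 2 -> [-2, 2]
EQ      -> [0]
PUSH -2 -> [0, -2]
DUP     -> [0, -2, -2]
NEG     -> [0, -2, 2]
DUP     -> [0, -2, 2, 2]
MUL     -> [0, -2, 4]
EQ      -> [0, 0]
OVER    -> [0, 0, 0]
OVER    -> [0, 0, 0, 0]
SWAP    -> [0, 0, 0, 0]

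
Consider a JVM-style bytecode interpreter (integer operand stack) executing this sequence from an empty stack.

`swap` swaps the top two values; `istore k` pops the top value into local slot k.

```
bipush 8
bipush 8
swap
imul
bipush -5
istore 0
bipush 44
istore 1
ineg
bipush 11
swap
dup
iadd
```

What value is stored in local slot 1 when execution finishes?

44

bipush 8  : [8]
bipush 8  : [8, 8]
swap      : [8, 8]
imul      : [64]
bipush -5 : [64, -5]
istore 0  : [64]
bipush 44 : [64, 44]
istore 1  : [64]
ineg      : [-64]
bipush 11 : [-64, 11]
swap      : [11, -64]
dup       : [11, -64, -64]
iadd      : [11, -128]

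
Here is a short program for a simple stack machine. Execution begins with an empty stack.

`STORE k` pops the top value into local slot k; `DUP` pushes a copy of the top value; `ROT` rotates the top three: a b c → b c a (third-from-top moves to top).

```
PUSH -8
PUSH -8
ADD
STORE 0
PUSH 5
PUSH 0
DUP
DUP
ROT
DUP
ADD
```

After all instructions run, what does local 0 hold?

-16

PUSH -8 : -8
PUSH -8 : -8 -8
ADD     : -16
STORE 0 : (empty)
PUSH 5  : 5
PUSH 0  : 5 0
DUP     : 5 0 0
DUP     : 5 0 0 0
ROT     : 5 0 0 0
DUP     : 5 0 0 0 0
ADD     : 5 0 0 0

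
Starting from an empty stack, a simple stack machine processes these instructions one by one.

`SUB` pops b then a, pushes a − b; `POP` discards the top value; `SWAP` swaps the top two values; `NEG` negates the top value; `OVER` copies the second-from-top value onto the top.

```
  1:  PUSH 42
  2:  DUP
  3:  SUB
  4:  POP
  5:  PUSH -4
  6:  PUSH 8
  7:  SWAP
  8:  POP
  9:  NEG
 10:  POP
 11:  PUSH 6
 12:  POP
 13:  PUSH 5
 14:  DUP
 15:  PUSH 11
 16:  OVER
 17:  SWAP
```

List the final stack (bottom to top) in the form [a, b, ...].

[5, 5, 5, 11]

PUSH 42 : 42
DUP     : 42 42
SUB     : 0
POP     : (empty)
PUSH -4 : -4
PUSH 8  : -4 8
SWAP    : 8 -4
POP     : 8
NEG     : -8
POP     : (empty)
PUSH 6  : 6
POP     : (empty)
PUSH 5  : 5
DUP     : 5 5
PUSH 11 : 5 5 11
OVER    : 5 5 11 5
SWAP    : 5 5 5 11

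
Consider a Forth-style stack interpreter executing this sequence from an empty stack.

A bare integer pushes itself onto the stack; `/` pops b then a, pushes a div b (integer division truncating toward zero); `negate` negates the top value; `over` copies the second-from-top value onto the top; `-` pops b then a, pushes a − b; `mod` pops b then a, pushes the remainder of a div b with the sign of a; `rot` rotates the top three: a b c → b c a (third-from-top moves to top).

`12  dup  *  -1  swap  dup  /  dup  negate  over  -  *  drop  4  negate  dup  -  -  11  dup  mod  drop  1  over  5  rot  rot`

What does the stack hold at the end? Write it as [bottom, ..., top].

[-1, 5, 1, -1]

12     -> 12
dup    -> 12 12
*      -> 144
-1     -> 144 -1
swap   -> -1 144
dup    -> -1 144 144
/      -> -1 1
dup    -> -1 1 1
negate -> -1 1 -1
over   -> -1 1 -1 1
-      -> -1 1 -2
*      -> -1 -2
drop   -> -1
4      -> -1 4
negate -> -1 -4
dup    -> -1 -4 -4
-      -> -1 0
-      -> -1
11     -> -1 11
dup    -> -1 11 11
mod    -> -1 0
drop   -> -1
1      -> -1 1
over   -> -1 1 -1
5      -> -1 1 -1 5
rot    -> -1 -1 5 1
rot    -> -1 5 1 -1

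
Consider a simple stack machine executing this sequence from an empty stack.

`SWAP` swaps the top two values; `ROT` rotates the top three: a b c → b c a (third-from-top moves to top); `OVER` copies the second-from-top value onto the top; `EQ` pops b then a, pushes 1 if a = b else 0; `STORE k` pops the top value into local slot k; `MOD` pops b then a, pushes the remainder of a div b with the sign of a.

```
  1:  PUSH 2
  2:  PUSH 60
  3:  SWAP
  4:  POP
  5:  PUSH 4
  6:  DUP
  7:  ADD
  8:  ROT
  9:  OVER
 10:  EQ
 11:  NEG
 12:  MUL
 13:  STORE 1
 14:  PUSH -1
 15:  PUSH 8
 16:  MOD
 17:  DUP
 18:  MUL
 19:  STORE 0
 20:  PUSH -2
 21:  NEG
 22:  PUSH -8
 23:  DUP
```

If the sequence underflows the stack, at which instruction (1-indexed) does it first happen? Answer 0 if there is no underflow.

8

PUSH 2   [2]
PUSH 60  [2, 60]
SWAP     [60, 2]
POP      [60]
PUSH 4   [60, 4]
DUP      [60, 4, 4]
ADD      [60, 8]
ROT  — needs 3 operands, stack has 2 → underflow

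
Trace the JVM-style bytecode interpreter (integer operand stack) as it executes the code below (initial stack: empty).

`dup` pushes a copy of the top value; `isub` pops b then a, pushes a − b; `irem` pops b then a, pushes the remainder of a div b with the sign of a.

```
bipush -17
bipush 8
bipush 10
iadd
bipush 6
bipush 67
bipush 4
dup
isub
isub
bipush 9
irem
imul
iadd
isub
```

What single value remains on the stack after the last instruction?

-59

bipush -17 → [-17]
bipush 8   → [-17, 8]
bipush 10  → [-17, 8, 10]
iadd       → [-17, 18]
bipush 6   → [-17, 18, 6]
bipush 67  → [-17, 18, 6, 67]
bipush 4   → [-17, 18, 6, 67, 4]
dup        → [-17, 18, 6, 67, 4, 4]
isub       → [-17, 18, 6, 67, 0]
isub       → [-17, 18, 6, 67]
bipush 9   → [-17, 18, 6, 67, 9]
irem       → [-17, 18, 6, 4]
imul       → [-17, 18, 24]
iadd       → [-17, 42]
isub       → [-59]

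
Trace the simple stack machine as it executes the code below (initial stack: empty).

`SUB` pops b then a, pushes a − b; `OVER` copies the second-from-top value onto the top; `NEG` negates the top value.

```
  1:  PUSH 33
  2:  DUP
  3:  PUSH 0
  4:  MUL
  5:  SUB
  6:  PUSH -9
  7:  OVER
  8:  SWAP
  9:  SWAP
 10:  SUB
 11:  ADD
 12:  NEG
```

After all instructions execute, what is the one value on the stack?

9

PUSH 33 : 33
DUP     : 33 33
PUSH 0  : 33 33 0
MUL     : 33 0
SUB     : 33
PUSH -9 : 33 -9
OVER    : 33 -9 33
SWAP    : 33 33 -9
SWAP    : 33 -9 33
SUB     : 33 -42
ADD     : -9
NEG     : 9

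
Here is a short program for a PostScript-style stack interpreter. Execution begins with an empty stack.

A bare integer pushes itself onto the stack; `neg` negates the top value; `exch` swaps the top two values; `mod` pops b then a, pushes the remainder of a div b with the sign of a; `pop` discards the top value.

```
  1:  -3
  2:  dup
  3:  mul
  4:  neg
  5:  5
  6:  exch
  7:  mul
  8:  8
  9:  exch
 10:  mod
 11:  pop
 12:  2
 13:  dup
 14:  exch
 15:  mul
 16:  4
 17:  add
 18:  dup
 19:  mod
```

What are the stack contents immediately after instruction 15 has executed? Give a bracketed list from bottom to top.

-3   : [-3]
dup  : [-3, -3]
mul  : [9]
neg  : [-9]
5    : [-9, 5]
exch : [5, -9]
mul  : [-45]
8    : [-45, 8]
exch : [8, -45]
mod  : [8]
pop  : []
2    : [2]
dup  : [2, 2]
exch : [2, 2]
mul  : [4]

[4]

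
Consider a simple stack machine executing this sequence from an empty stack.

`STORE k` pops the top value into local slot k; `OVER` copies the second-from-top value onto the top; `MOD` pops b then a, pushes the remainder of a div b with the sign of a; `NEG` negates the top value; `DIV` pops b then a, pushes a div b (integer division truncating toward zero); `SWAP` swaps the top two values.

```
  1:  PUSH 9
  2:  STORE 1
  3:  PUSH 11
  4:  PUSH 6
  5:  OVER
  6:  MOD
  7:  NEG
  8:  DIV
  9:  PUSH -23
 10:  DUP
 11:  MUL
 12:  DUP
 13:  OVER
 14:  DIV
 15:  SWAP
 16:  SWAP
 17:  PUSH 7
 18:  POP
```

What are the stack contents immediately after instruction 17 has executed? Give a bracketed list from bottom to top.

PUSH 9   -> [9]
STORE 1  -> []
PUSH 11  -> [11]
PUSH 6   -> [11, 6]
OVER     -> [11, 6, 11]
MOD      -> [11, 6]
NEG      -> [11, -6]
DIV      -> [-1]
PUSH -23 -> [-1, -23]
DUP      -> [-1, -23, -23]
MUL      -> [-1, 529]
DUP      -> [-1, 529, 529]
OVER     -> [-1, 529, 529, 529]
DIV      -> [-1, 529, 1]
SWAP     -> [-1, 1, 529]
SWAP     -> [-1, 529, 1]
PUSH 7   -> [-1, 529, 1, 7]

[-1, 529, 1, 7]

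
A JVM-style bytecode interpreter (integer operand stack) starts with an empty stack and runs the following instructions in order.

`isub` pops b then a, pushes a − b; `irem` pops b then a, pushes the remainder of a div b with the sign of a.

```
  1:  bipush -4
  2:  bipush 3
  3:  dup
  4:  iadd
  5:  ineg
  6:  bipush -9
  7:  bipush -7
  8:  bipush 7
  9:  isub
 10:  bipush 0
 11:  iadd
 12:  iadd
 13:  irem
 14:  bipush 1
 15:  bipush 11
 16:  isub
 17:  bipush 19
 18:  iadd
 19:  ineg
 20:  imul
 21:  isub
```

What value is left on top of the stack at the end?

bipush -4 -> [-4]
bipush 3  -> [-4, 3]
dup       -> [-4, 3, 3]
iadd      -> [-4, 6]
ineg      -> [-4, -6]
bipush -9 -> [-4, -6, -9]
bipush -7 -> [-4, -6, -9, -7]
bipush 7  -> [-4, -6, -9, -7, 7]
isub      -> [-4, -6, -9, -14]
bipush 0  -> [-4, -6, -9, -14, 0]
iadd      -> [-4, -6, -9, -14]
iadd      -> [-4, -6, -23]
irem      -> [-4, -6]
bipush 1  -> [-4, -6, 1]
bipush 11 -> [-4, -6, 1, 11]
isub      -> [-4, -6, -10]
bipush 19 -> [-4, -6, -10, 19]
iadd      -> [-4, -6, 9]
ineg      -> [-4, -6, -9]
imul      -> [-4, 54]
isub      -> [-58]

-58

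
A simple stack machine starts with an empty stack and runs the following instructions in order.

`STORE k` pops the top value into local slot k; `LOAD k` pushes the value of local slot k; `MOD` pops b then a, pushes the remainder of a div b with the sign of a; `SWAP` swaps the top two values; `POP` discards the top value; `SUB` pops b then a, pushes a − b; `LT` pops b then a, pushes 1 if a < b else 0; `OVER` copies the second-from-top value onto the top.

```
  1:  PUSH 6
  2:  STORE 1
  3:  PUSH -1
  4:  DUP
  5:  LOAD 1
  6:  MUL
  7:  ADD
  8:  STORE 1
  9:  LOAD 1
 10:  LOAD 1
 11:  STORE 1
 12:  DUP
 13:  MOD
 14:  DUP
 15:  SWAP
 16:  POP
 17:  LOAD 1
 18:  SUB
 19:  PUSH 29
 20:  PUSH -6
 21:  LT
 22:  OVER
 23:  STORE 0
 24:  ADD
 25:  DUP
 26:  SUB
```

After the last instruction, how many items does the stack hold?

PUSH 6  : [6]
STORE 1 : []
PUSH -1 : [-1]
DUP     : [-1, -1]
LOAD 1  : [-1, -1, 6]
MUL     : [-1, -6]
ADD     : [-7]
STORE 1 : []
LOAD 1  : [-7]
LOAD 1  : [-7, -7]
STORE 1 : [-7]
DUP     : [-7, -7]
MOD     : [0]
DUP     : [0, 0]
SWAP    : [0, 0]
POP     : [0]
LOAD 1  : [0, -7]
SUB     : [7]
PUSH 29 : [7, 29]
PUSH -6 : [7, 29, -6]
LT      : [7, 0]
OVER    : [7, 0, 7]
STORE 0 : [7, 0]
ADD     : [7]
DUP     : [7, 7]
SUB     : [0]

1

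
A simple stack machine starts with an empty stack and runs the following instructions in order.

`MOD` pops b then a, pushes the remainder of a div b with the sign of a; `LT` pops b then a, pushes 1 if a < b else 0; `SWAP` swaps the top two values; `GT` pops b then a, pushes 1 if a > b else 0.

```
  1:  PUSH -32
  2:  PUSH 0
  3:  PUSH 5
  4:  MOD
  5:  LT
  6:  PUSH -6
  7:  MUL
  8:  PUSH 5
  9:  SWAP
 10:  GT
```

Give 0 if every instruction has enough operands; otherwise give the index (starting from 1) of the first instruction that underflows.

0

PUSH -32  -32
PUSH 0    -32 0
PUSH 5    -32 0 5
MOD       -32 0
LT        1
PUSH -6   1 -6
MUL       -6
PUSH 5    -6 5
SWAP      5 -6
GT        1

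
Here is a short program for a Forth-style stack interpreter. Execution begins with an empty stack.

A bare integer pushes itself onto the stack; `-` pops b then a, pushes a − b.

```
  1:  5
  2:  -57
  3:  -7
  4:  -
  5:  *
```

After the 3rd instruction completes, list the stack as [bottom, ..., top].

[5, -57, -7]

5   → 5
-57 → 5 -57
-7  → 5 -57 -7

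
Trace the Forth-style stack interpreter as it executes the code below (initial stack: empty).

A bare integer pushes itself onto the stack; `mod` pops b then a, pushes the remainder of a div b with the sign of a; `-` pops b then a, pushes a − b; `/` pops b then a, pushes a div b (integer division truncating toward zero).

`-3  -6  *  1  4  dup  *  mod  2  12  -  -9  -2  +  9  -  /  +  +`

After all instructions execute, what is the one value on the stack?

19

-3   [-3]
-6   [-3, -6]
*    [18]
1    [18, 1]
4    [18, 1, 4]
dup  [18, 1, 4, 4]
*    [18, 1, 16]
mod  [18, 1]
2    [18, 1, 2]
12   [18, 1, 2, 12]
-    [18, 1, -10]
-9   [18, 1, -10, -9]
-2   [18, 1, -10, -9, -2]
+    [18, 1, -10, -11]
9    [18, 1, -10, -11, 9]
-    [18, 1, -10, -20]
/    [18, 1, 0]
+    [18, 1]
+    [19]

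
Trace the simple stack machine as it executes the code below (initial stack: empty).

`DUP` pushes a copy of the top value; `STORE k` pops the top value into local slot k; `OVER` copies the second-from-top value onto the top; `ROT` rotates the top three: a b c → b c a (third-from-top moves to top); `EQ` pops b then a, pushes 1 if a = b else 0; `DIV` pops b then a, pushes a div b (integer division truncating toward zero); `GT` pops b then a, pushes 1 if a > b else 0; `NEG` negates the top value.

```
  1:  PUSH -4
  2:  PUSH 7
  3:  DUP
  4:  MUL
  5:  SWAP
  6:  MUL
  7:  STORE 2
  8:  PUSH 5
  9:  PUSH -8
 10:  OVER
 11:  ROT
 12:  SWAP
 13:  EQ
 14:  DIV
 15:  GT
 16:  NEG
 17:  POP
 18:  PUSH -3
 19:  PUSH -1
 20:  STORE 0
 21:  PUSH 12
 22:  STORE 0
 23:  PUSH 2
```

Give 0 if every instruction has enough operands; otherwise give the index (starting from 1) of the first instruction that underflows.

15

PUSH -4 -> -4
PUSH 7  -> -4 7
DUP     -> -4 7 7
MUL     -> -4 49
SWAP    -> 49 -4
MUL     -> -196
STORE 2 -> (empty)
PUSH 5  -> 5
PUSH -8 -> 5 -8
OVER    -> 5 -8 5
ROT     -> -8 5 5
SWAP    -> -8 5 5
EQ      -> -8 1
DIV     -> -8
GT  — needs 2 operands, stack has 1 → underflow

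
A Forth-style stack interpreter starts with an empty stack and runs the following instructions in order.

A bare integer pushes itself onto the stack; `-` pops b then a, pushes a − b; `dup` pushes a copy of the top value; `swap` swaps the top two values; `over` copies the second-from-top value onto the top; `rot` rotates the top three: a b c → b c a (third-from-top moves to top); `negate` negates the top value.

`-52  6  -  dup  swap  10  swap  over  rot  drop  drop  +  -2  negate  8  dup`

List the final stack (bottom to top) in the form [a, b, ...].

-52    : [-52]
6      : [-52, 6]
-      : [-58]
dup    : [-58, -58]
swap   : [-58, -58]
10     : [-58, -58, 10]
swap   : [-58, 10, -58]
over   : [-58, 10, -58, 10]
rot    : [-58, -58, 10, 10]
drop   : [-58, -58, 10]
drop   : [-58, -58]
+      : [-116]
-2     : [-116, -2]
negate : [-116, 2]
8      : [-116, 2, 8]
dup    : [-116, 2, 8, 8]

[-116, 2, 8, 8]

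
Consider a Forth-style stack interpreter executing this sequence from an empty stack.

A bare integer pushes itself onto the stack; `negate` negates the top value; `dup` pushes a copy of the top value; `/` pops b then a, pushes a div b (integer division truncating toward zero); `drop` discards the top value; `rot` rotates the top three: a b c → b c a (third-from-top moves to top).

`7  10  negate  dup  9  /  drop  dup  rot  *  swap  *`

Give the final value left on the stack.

7      : [7]
10     : [7, 10]
negate : [7, -10]
dup    : [7, -10, -10]
9      : [7, -10, -10, 9]
/      : [7, -10, -1]
drop   : [7, -10]
dup    : [7, -10, -10]
rot    : [-10, -10, 7]
*      : [-10, -70]
swap   : [-70, -10]
*      : [700]

700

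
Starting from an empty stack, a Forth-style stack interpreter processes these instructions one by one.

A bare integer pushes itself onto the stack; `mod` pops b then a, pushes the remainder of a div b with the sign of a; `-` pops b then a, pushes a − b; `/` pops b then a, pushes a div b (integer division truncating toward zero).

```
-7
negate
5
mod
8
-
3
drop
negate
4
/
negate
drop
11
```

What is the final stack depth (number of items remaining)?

-7      [-7]
negate  [7]
5       [7, 5]
mod     [2]
8       [2, 8]
-       [-6]
3       [-6, 3]
drop    [-6]
negate  [6]
4       [6, 4]
/       [1]
negate  [-1]
drop    []
11      [11]

1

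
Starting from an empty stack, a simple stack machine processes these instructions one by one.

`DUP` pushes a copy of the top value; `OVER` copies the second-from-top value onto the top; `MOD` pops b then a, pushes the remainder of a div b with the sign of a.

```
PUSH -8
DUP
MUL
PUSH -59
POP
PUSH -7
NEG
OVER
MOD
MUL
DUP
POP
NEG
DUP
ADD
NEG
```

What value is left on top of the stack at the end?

PUSH -8  → -8
DUP      → -8 -8
MUL      → 64
PUSH -59 → 64 -59
POP      → 64
PUSH -7  → 64 -7
NEG      → 64 7
OVER     → 64 7 64
MOD      → 64 7
MUL      → 448
DUP      → 448 448
POP      → 448
NEG      → -448
DUP      → -448 -448
ADD      → -896
NEG      → 896

896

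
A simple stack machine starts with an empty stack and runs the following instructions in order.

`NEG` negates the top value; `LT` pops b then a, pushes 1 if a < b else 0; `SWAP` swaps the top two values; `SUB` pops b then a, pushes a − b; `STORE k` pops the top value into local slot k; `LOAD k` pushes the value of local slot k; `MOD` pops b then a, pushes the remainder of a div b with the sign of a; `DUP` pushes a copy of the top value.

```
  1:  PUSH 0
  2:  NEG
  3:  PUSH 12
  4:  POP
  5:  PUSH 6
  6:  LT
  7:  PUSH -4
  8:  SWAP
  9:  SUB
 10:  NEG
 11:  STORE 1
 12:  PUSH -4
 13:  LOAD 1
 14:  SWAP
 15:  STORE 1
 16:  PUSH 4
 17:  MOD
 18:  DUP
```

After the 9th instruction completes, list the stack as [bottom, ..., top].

[-5]

PUSH 0  → 0
NEG     → 0
PUSH 12 → 0 12
POP     → 0
PUSH 6  → 0 6
LT      → 1
PUSH -4 → 1 -4
SWAP    → -4 1
SUB     → -5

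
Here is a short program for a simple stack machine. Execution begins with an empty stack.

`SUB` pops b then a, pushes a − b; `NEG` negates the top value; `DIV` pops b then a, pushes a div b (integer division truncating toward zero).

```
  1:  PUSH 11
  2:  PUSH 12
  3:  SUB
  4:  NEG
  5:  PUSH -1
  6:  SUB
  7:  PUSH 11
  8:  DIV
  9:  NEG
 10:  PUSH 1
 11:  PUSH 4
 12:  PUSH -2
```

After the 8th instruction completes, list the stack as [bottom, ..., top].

PUSH 11  [11]
PUSH 12  [11, 12]
SUB      [-1]
NEG      [1]
PUSH -1  [1, -1]
SUB      [2]
PUSH 11  [2, 11]
DIV      [0]

[0]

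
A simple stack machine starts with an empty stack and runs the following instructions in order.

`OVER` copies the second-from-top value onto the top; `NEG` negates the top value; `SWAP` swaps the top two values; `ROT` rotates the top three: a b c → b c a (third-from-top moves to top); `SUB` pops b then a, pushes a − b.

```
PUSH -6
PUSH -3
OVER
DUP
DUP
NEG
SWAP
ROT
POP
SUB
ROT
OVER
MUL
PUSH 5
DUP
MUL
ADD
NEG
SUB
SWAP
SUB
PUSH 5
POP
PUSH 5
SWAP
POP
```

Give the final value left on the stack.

PUSH -6  [-6]
PUSH -3  [-6, -3]
OVER     [-6, -3, -6]
DUP      [-6, -3, -6, -6]
DUP      [-6, -3, -6, -6, -6]
NEG      [-6, -3, -6, -6, 6]
SWAP     [-6, -3, -6, 6, -6]
ROT      [-6, -3, 6, -6, -6]
POP      [-6, -3, 6, -6]
SUB      [-6, -3, 12]
ROT      [-3, 12, -6]
OVER     [-3, 12, -6, 12]
MUL      [-3, 12, -72]
PUSH 5   [-3, 12, -72, 5]
DUP      [-3, 12, -72, 5, 5]
MUL      [-3, 12, -72, 25]
ADD      [-3, 12, -47]
NEG      [-3, 12, 47]
SUB      [-3, -35]
SWAP     [-35, -3]
SUB      [-32]
PUSH 5   [-32, 5]
POP      [-32]
PUSH 5   [-32, 5]
SWAP     [5, -32]
POP      [5]

5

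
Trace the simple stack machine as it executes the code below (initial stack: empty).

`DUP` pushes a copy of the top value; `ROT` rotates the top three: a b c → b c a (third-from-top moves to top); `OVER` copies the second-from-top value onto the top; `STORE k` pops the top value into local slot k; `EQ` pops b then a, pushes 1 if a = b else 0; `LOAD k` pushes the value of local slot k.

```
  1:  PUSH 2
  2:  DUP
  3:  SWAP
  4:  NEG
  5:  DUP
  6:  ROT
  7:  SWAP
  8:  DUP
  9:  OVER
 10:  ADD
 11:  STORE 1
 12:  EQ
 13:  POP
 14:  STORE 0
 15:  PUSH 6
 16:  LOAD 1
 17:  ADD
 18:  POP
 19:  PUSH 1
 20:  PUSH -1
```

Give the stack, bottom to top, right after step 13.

[-2]

PUSH 2  : 2
DUP     : 2 2
SWAP    : 2 2
NEG     : 2 -2
DUP     : 2 -2 -2
ROT     : -2 -2 2
SWAP    : -2 2 -2
DUP     : -2 2 -2 -2
OVER    : -2 2 -2 -2 -2
ADD     : -2 2 -2 -4
STORE 1 : -2 2 -2
EQ      : -2 0
POP     : -2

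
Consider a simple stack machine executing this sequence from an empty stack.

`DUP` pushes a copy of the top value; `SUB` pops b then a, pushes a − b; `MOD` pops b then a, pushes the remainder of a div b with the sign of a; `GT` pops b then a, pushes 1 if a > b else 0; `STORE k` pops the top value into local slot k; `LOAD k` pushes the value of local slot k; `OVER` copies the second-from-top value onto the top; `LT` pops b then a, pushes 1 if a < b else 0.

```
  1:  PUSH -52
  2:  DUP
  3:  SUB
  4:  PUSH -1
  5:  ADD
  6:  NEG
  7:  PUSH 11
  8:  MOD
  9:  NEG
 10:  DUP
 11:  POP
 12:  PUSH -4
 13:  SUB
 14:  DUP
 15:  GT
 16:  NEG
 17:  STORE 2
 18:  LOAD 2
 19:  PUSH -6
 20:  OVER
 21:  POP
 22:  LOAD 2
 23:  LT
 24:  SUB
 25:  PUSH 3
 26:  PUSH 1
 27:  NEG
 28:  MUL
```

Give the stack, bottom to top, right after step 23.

[0, 1]

PUSH -52  [-52]
DUP       [-52, -52]
SUB       [0]
PUSH -1   [0, -1]
ADD       [-1]
NEG       [1]
PUSH 11   [1, 11]
MOD       [1]
NEG       [-1]
DUP       [-1, -1]
POP       [-1]
PUSH -4   [-1, -4]
SUB       [3]
DUP       [3, 3]
GT        [0]
NEG       [0]
STORE 2   []
LOAD 2    [0]
PUSH -6   [0, -6]
OVER      [0, -6, 0]
POP       [0, -6]
LOAD 2    [0, -6, 0]
LT        [0, 1]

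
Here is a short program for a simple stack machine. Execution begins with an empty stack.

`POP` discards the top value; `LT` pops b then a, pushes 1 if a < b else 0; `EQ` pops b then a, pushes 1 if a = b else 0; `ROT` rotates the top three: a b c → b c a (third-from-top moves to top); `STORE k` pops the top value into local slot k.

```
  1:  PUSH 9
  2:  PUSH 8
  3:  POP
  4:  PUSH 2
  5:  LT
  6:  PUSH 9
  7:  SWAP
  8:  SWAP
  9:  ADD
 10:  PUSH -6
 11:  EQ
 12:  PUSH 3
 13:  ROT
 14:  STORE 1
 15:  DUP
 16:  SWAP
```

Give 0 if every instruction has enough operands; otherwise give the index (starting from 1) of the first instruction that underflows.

13

PUSH 9  → 9
PUSH 8  → 9 8
POP     → 9
PUSH 2  → 9 2
LT      → 0
PUSH 9  → 0 9
SWAP    → 9 0
SWAP    → 0 9
ADD     → 9
PUSH -6 → 9 -6
EQ      → 0
PUSH 3  → 0 3
ROT  — needs 3 operands, stack has 2 → underflow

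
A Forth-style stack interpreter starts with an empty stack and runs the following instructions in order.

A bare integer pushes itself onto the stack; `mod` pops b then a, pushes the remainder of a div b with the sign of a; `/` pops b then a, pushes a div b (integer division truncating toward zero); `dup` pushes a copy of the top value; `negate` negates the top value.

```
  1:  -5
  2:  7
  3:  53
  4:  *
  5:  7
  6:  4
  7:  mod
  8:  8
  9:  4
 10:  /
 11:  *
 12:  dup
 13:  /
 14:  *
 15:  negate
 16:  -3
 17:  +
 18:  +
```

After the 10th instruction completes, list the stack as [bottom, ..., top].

[-5, 371, 3, 2]

-5  → [-5]
7   → [-5, 7]
53  → [-5, 7, 53]
*   → [-5, 371]
7   → [-5, 371, 7]
4   → [-5, 371, 7, 4]
mod → [-5, 371, 3]
8   → [-5, 371, 3, 8]
4   → [-5, 371, 3, 8, 4]
/   → [-5, 371, 3, 2]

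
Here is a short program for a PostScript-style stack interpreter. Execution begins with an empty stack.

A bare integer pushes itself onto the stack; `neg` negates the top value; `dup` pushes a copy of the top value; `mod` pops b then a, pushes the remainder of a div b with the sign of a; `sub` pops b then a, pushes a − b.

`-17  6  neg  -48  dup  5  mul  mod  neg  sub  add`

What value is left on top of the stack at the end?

-17 : [-17]
6   : [-17, 6]
neg : [-17, -6]
-48 : [-17, -6, -48]
dup : [-17, -6, -48, -48]
5   : [-17, -6, -48, -48, 5]
mul : [-17, -6, -48, -240]
mod : [-17, -6, -48]
neg : [-17, -6, 48]
sub : [-17, -54]
add : [-71]

-71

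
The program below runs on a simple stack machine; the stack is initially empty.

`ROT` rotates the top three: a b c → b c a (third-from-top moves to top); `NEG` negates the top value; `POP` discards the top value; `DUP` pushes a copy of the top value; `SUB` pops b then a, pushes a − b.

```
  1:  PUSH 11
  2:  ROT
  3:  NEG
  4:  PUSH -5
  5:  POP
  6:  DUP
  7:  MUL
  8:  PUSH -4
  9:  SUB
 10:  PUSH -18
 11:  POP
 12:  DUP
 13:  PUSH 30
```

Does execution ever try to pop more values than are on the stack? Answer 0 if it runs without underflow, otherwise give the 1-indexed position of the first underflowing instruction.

PUSH 11 : [11]
ROT  — needs 3 operands, stack has 1 → underflow

2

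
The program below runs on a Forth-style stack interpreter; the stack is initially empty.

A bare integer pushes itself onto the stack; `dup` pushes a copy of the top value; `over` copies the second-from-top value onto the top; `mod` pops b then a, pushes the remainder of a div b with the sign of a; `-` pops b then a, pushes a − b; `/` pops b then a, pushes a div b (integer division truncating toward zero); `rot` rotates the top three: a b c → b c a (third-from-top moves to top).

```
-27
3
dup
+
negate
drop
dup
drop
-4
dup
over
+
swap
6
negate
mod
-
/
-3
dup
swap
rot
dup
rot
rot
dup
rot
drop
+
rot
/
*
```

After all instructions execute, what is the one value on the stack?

-24

-27    : -27
3      : -27 3
dup    : -27 3 3
+      : -27 6
negate : -27 -6
drop   : -27
dup    : -27 -27
drop   : -27
-4     : -27 -4
dup    : -27 -4 -4
over   : -27 -4 -4 -4
+      : -27 -4 -8
swap   : -27 -8 -4
6      : -27 -8 -4 6
negate : -27 -8 -4 -6
mod    : -27 -8 -4
-      : -27 -4
/      : 6
-3     : 6 -3
dup    : 6 -3 -3
swap   : 6 -3 -3
rot    : -3 -3 6
dup    : -3 -3 6 6
rot    : -3 6 6 -3
rot    : -3 6 -3 6
dup    : -3 6 -3 6 6
rot    : -3 6 6 6 -3
drop   : -3 6 6 6
+      : -3 6 12
rot    : 6 12 -3
/      : 6 -4
*      : -24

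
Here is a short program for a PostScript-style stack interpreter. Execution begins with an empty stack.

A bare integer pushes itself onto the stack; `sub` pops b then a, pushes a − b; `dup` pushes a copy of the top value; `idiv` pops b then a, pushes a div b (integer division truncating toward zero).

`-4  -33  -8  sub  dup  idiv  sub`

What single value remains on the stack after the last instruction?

-5

-4   -> -4
-33  -> -4 -33
-8   -> -4 -33 -8
sub  -> -4 -25
dup  -> -4 -25 -25
idiv -> -4 1
sub  -> -5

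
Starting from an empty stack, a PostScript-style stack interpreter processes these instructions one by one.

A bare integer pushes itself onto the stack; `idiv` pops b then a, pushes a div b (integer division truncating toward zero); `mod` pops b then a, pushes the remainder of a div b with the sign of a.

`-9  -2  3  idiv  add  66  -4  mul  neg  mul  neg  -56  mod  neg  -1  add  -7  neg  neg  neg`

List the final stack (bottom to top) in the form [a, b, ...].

[-25, 7]

-9   → [-9]
-2   → [-9, -2]
3    → [-9, -2, 3]
idiv → [-9, 0]
add  → [-9]
66   → [-9, 66]
-4   → [-9, 66, -4]
mul  → [-9, -264]
neg  → [-9, 264]
mul  → [-2376]
neg  → [2376]
-56  → [2376, -56]
mod  → [24]
neg  → [-24]
-1   → [-24, -1]
add  → [-25]
-7   → [-25, -7]
neg  → [-25, 7]
neg  → [-25, -7]
neg  → [-25, 7]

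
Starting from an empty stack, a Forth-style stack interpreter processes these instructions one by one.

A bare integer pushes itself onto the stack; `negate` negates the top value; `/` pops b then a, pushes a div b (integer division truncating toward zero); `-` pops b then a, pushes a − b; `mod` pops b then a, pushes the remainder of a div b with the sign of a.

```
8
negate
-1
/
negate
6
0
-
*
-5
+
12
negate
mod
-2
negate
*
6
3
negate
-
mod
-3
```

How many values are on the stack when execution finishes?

2

8      -> [8]
negate -> [-8]
-1     -> [-8, -1]
/      -> [8]
negate -> [-8]
6      -> [-8, 6]
0      -> [-8, 6, 0]
-      -> [-8, 6]
*      -> [-48]
-5     -> [-48, -5]
+      -> [-53]
12     -> [-53, 12]
negate -> [-53, -12]
mod    -> [-5]
-2     -> [-5, -2]
negate -> [-5, 2]
*      -> [-10]
6      -> [-10, 6]
3      -> [-10, 6, 3]
negate -> [-10, 6, -3]
-      -> [-10, 9]
mod    -> [-1]
-3     -> [-1, -3]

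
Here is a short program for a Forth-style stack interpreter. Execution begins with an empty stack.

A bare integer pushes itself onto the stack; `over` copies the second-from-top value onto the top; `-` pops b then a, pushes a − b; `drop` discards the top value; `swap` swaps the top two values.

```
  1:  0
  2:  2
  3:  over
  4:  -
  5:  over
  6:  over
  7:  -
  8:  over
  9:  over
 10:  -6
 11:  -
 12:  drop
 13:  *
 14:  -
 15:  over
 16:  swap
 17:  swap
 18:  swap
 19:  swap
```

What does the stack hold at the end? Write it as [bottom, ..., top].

[0, 6, 0]

0    -> 0
2    -> 0 2
over -> 0 2 0
-    -> 0 2
over -> 0 2 0
over -> 0 2 0 2
-    -> 0 2 -2
over -> 0 2 -2 2
over -> 0 2 -2 2 -2
-6   -> 0 2 -2 2 -2 -6
-    -> 0 2 -2 2 4
drop -> 0 2 -2 2
*    -> 0 2 -4
-    -> 0 6
over -> 0 6 0
swap -> 0 0 6
swap -> 0 6 0
swap -> 0 0 6
swap -> 0 6 0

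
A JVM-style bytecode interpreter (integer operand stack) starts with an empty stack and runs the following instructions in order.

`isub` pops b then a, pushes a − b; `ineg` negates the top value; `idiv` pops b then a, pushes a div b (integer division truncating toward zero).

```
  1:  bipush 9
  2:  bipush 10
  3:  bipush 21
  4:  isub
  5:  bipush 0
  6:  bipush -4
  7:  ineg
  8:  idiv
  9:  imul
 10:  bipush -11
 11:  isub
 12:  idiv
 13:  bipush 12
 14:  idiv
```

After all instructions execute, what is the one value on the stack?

0

bipush 9   : 9
bipush 10  : 9 10
bipush 21  : 9 10 21
isub       : 9 -11
bipush 0   : 9 -11 0
bipush -4  : 9 -11 0 -4
ineg       : 9 -11 0 4
idiv       : 9 -11 0
imul       : 9 0
bipush -11 : 9 0 -11
isub       : 9 11
idiv       : 0
bipush 12  : 0 12
idiv       : 0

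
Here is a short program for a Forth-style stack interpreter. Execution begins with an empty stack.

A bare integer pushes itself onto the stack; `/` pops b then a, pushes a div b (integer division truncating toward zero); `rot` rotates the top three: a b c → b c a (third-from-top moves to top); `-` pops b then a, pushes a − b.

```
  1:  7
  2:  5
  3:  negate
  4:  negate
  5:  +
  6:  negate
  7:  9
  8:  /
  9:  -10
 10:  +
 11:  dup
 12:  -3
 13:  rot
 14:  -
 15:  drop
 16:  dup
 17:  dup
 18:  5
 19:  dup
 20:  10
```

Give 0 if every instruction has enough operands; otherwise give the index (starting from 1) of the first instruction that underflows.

7      -> 7
5      -> 7 5
negate -> 7 -5
negate -> 7 5
+      -> 12
negate -> -12
9      -> -12 9
/      -> -1
-10    -> -1 -10
+      -> -11
dup    -> -11 -11
-3     -> -11 -11 -3
rot    -> -11 -3 -11
-      -> -11 8
drop   -> -11
dup    -> -11 -11
dup    -> -11 -11 -11
5      -> -11 -11 -11 5
dup    -> -11 -11 -11 5 5
10     -> -11 -11 -11 5 5 10

0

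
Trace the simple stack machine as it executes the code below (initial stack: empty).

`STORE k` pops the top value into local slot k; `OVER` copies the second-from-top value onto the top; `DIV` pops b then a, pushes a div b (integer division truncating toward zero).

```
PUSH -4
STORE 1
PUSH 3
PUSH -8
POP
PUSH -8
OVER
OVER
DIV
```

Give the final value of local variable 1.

PUSH -4  -4
STORE 1  (empty)
PUSH 3   3
PUSH -8  3 -8
POP      3
PUSH -8  3 -8
OVER     3 -8 3
OVER     3 -8 3 -8
DIV      3 -8 0

-4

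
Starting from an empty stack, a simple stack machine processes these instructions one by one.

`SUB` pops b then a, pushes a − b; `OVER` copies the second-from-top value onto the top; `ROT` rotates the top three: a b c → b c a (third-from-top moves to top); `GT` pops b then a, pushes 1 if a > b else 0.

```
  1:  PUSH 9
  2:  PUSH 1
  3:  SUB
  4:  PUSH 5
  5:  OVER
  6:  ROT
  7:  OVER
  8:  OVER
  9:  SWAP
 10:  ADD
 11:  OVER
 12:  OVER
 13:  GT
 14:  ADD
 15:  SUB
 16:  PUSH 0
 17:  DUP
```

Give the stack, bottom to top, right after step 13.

[5, 8, 8, 16, 0]

PUSH 9  [9]
PUSH 1  [9, 1]
SUB     [8]
PUSH 5  [8, 5]
OVER    [8, 5, 8]
ROT     [5, 8, 8]
OVER    [5, 8, 8, 8]
OVER    [5, 8, 8, 8, 8]
SWAP    [5, 8, 8, 8, 8]
ADD     [5, 8, 8, 16]
OVER    [5, 8, 8, 16, 8]
OVER    [5, 8, 8, 16, 8, 16]
GT      [5, 8, 8, 16, 0]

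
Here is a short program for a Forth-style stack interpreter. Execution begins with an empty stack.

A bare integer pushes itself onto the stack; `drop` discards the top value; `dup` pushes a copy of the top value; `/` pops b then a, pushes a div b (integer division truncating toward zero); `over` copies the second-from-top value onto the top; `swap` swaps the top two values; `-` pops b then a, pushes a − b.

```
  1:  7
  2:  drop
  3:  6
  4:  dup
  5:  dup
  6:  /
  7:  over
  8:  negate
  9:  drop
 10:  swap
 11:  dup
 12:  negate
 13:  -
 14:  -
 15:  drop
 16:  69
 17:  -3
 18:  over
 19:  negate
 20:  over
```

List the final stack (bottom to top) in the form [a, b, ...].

[69, -3, -69, -3]

7      → 7
drop   → (empty)
6      → 6
dup    → 6 6
dup    → 6 6 6
/      → 6 1
over   → 6 1 6
negate → 6 1 -6
drop   → 6 1
swap   → 1 6
dup    → 1 6 6
negate → 1 6 -6
-      → 1 12
-      → -11
drop   → (empty)
69     → 69
-3     → 69 -3
over   → 69 -3 69
negate → 69 -3 -69
over   → 69 -3 -69 -3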